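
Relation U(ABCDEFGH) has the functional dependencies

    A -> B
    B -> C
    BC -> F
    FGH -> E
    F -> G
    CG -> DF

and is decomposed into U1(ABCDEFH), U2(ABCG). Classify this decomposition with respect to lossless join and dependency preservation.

Lossless test: (ABC)⁺ = {ABCDFG}, which contains all of one fragment — lossless.
Dependency preservation: the restricted closure of {F} across the fragments never reaches {G}, so F → G cannot be enforced without a join — not preserved.

lossless but not dependency-preserving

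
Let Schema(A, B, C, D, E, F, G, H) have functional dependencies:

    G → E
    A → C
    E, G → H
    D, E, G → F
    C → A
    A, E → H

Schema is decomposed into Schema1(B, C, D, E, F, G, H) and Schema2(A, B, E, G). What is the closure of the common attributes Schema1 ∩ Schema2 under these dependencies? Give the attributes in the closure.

Schema1 ∩ Schema2 = {B, E, G}.
E, G → H applies, adding H
Closure: {B, E, G, H}.

B, E, G, H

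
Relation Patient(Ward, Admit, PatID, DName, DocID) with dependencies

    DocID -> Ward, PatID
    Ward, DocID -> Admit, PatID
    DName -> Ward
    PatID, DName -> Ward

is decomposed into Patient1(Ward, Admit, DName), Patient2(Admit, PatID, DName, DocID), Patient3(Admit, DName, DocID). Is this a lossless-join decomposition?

Yes

Chase test. Columns are Ward, Admit, PatID, DName, DocID; row i has aⱼ where attribute j ∈ Patienti, else bᵢⱼ.
Initial tableau (one row per fragment):
  row 1: a1 a2 b13 a4 b15
  row 2: b21 a2 a3 a4 a5
  row 3: b31 a2 b33 a4 a5
Rows 2 and 3 agree on DocID; apply DocID→Ward, PatID and equate their Ward, PatID entries.
Rows 1 and 2 agree on DName; apply DName→Ward and equate their Ward entries.
Row 2 is now all distinguished symbols — the join is lossless.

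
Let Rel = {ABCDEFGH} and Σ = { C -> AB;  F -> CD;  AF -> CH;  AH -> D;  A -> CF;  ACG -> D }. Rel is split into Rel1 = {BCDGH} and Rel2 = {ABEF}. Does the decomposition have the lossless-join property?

Common attributes: Rel1 ∩ Rel2 = {B}.
No dependency enlarges {B}, so (B)⁺ = {B}.
The closure contains neither all of Rel1 = {BCDGH} nor all of Rel2 = {ABEF}, so the common attributes are not a superkey of either fragment. The join is lossy.

No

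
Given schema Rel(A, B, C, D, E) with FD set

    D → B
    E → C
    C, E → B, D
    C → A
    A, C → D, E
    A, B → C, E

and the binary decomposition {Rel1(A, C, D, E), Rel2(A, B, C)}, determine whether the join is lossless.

Yes

Common attributes: Rel1 ∩ Rel2 = {A, C}.
Closure of {A, C}: A, C → D, E applies, adding D, E; D → B applies, adding B. So (A, C)⁺ = {A, B, C, D, E}.
This closure contains every attribute of Rel1, so Rel1 ∩ Rel2 → Rel1. The join is lossless.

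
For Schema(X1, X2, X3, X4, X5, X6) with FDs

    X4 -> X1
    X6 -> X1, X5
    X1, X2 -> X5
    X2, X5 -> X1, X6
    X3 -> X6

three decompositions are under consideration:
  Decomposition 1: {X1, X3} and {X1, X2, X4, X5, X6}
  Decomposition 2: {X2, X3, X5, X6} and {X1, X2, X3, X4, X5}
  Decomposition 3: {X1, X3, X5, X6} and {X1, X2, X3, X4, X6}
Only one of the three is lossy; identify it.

Decomposition 1

Decomposition 1: common = {X1}, closure = {X1} → lossy.
Decomposition 2: common = {X2, X3, X5}, closure = {X1, X2, X3, X5, X6} → lossless.
Decomposition 3: common = {X1, X3, X6}, closure = {X1, X3, X5, X6} → lossless.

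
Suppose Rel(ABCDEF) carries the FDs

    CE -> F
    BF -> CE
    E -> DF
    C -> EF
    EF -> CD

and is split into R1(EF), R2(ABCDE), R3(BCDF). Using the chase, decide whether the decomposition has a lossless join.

Chase test. Columns are ABCDEF; row i has aⱼ where attribute j ∈ Ri, else bᵢⱼ.
Initial tableau (one row per fragment):
  row 1: b11 b12 b13 b14 a5 a6
  row 2: a1 a2 a3 a4 a5 b26
  row 3: b31 a2 a3 a4 b35 a6
Rows 1 and 2 agree on E; apply E→DF and equate their DF entries.
Rows 2 and 3 agree on C; apply C→EF and equate their EF entries.
Rows 1 and 2 agree on EF; apply EF→CD and equate their CD entries.
Row 2 is now all distinguished symbols — the join is lossless.

Yes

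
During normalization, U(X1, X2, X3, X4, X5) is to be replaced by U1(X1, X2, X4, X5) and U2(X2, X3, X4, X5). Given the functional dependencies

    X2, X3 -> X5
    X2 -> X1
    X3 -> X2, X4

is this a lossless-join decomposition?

Common attributes: U1 ∩ U2 = {X2, X4, X5}.
Closure of {X2, X4, X5}: X2 → X1 applies, adding X1. So (X2, X4, X5)⁺ = {X1, X2, X4, X5}.
This closure contains every attribute of U1, so U1 ∩ U2 → U1. The join is lossless.

Yes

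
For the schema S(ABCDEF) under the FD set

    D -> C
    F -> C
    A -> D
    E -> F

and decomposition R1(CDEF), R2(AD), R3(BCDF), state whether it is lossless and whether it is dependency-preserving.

lossy but dependency-preserving

Lossless test (chase): Rows 1 and 2 agree on D; apply D→C and equate their C entries. No row becomes fully distinguished — the join is lossy.
Dependency preservation: every FD's attributes lie within a single fragment, so each can be enforced locally — preserved.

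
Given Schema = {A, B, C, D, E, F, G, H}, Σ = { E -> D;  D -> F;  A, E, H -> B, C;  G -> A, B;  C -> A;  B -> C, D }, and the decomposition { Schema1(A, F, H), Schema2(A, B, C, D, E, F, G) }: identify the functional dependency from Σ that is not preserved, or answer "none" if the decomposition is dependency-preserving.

Check A, E, H → B, C: no single fragment contains all of {A, B, C, E, H}, and the restricted closure of {A, E, H} across the fragments never reaches {B, C}.
E → D is preserved.
D → F is preserved.
G → A, B is preserved.
C → A is preserved.
B → C, D is preserved.

A, E, H -> B, C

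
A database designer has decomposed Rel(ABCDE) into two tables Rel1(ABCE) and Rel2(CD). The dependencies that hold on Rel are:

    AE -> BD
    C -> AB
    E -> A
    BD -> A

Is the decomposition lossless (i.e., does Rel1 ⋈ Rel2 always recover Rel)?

Common attributes: Rel1 ∩ Rel2 = {C}.
Closure of {C}: C → AB applies, adding AB. So (C)⁺ = {ABC}.
The closure contains neither all of Rel1 = {ABCE} nor all of Rel2 = {CD}, so the common attributes are not a superkey of either fragment. The join is lossy.

No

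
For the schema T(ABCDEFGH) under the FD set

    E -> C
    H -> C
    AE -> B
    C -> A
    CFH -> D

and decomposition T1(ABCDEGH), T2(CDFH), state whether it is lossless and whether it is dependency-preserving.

lossy but dependency-preserving

Lossless test: (CDH)⁺ = {ACDH}, which is a superkey of neither fragment — lossy.
Dependency preservation: every FD's attributes lie within a single fragment, so each can be enforced locally — preserved.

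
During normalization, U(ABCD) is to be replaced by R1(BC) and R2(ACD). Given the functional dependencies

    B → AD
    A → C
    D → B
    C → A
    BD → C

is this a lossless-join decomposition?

No

Common attributes: R1 ∩ R2 = {C}.
Closure of {C}: C → A applies, adding A. So (C)⁺ = {AC}.
The closure contains neither all of R1 = {BC} nor all of R2 = {ACD}, so the common attributes are not a superkey of either fragment. The join is lossy.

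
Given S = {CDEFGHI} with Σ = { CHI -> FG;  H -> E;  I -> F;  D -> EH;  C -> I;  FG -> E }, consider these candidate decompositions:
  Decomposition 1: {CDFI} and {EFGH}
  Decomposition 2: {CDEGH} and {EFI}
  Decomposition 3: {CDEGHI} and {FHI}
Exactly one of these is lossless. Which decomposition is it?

Decomposition 1: common = {F}, closure = {F} → lossy.
Decomposition 2: common = {E}, closure = {E} → lossy.
Decomposition 3: common = {HI}, closure = {EFHI} → lossless.

Decomposition 3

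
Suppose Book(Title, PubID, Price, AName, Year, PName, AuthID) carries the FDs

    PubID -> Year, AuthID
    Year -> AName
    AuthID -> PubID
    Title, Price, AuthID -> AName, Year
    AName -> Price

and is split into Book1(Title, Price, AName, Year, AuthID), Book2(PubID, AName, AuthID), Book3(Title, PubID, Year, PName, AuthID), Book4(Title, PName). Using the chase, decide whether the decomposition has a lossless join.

Chase test. Columns are Title, PubID, Price, AName, Year, PName, AuthID; row i has aⱼ where attribute j ∈ Booki, else bᵢⱼ.
Initial tableau (one row per fragment):
  row 1: a1 b12 a3 a4 a5 b16 a7
  row 2: b21 a2 b23 a4 b25 b26 a7
  row 3: a1 a2 b33 b34 a5 a6 a7
  row 4: a1 b42 b43 b44 b45 a6 b47
Rows 2 and 3 agree on PubID; apply PubID→Year, AuthID and equate their Year, AuthID entries.
Rows 1 and 3 agree on Year; apply Year→AName and equate their AName entries.
Rows 1 and 2 agree on AuthID; apply AuthID→PubID and equate their PubID entries.
Rows 1 and 2 agree on AName; apply AName→Price and equate their Price entries.
Rows 1 and 3 agree on AName; apply AName→Price and equate their Price entries.
Row 3 is now all distinguished symbols — the join is lossless.

Yes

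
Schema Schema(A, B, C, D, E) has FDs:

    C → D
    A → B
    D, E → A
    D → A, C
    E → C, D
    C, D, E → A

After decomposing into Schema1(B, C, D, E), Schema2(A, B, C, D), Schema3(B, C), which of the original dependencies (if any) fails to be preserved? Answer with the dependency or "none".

none

C → D lies within Schema1.
A → B lies within Schema2.
D, E → A: restricted closure across fragments reaches A.
D → A, C lies within Schema2.
E → C, D lies within Schema1.
C, D, E → A: restricted closure across fragments reaches A.
Every dependency is enforceable on the fragments, so the decomposition is dependency-preserving.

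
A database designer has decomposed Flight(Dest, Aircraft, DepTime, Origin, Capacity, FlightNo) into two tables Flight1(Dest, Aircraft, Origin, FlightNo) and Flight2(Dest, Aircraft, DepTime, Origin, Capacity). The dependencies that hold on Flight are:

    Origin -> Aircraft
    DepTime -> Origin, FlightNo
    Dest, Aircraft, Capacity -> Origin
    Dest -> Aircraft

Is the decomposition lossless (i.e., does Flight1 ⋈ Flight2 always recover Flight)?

Common attributes: Flight1 ∩ Flight2 = {Dest, Aircraft, Origin}.
No dependency enlarges {Dest, Aircraft, Origin}, so (Dest, Aircraft, Origin)⁺ = {Dest, Aircraft, Origin}.
The closure contains neither all of Flight1 = {Dest, Aircraft, Origin, FlightNo} nor all of Flight2 = {Dest, Aircraft, DepTime, Origin, Capacity}, so the common attributes are not a superkey of either fragment. The join is lossy.

No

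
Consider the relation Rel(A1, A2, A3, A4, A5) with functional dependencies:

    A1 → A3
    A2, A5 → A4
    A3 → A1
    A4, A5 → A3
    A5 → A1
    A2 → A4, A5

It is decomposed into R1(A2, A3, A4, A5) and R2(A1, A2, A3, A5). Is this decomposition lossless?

Common attributes: R1 ∩ R2 = {A2, A3, A5}.
Closure of {A2, A3, A5}: A2, A5 → A4 applies, adding A4; A3 → A1 applies, adding A1. So (A2, A3, A5)⁺ = {A1, A2, A3, A4, A5}.
This closure contains every attribute of R1, so R1 ∩ R2 → R1. The join is lossless.

Yes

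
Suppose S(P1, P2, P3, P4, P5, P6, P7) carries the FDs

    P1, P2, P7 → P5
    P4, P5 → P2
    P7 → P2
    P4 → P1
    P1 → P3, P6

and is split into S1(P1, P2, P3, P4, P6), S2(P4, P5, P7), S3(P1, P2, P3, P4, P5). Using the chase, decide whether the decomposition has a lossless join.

Yes

Chase test. Columns are P1, P2, P3, P4, P5, P6, P7; row i has aⱼ where attribute j ∈ Si, else bᵢⱼ.
Initial tableau (one row per fragment):
  row 1: a1 a2 a3 a4 b15 a6 b17
  row 2: b21 b22 b23 a4 a5 b26 a7
  row 3: a1 a2 a3 a4 a5 b36 b37
Rows 2 and 3 agree on P4, P5; apply P4, P5→P2 and equate their P2 entries.
Rows 1 and 2 agree on P4; apply P4→P1 and equate their P1 entries.
Rows 1 and 2 agree on P1; apply P1→P3, P6 and equate their P3, P6 entries.
Rows 1 and 3 agree on P1; apply P1→P3, P6 and equate their P3, P6 entries.
Row 2 is now all distinguished symbols — the join is lossless.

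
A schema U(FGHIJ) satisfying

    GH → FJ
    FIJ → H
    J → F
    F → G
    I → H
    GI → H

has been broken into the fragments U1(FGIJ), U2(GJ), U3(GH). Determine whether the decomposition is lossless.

No

Chase test. Columns are FGHIJ; row i has aⱼ where attribute j ∈ Ui, else bᵢⱼ.
Initial tableau (one row per fragment):
  row 1: a1 a2 b13 a4 a5
  row 2: b21 a2 b23 b24 a5
  row 3: b31 a2 a3 b34 b35
Rows 1 and 2 agree on J; apply J→F and equate their F entries.
No row becomes fully distinguished — the join is lossy.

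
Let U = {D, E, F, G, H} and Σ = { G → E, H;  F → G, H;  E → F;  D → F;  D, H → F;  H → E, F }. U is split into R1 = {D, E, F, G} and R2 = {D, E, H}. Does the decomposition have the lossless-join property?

Yes

Common attributes: R1 ∩ R2 = {D, E}.
Closure of {D, E}: E → F applies, adding F; F → G, H applies, adding G, H. So (D, E)⁺ = {D, E, F, G, H}.
This closure contains every attribute of R1, so R1 ∩ R2 → R1. The join is lossless.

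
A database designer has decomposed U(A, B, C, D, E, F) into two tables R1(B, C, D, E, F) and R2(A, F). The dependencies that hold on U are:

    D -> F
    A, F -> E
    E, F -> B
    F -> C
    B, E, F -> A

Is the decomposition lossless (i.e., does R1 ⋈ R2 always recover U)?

No

Common attributes: R1 ∩ R2 = {F}.
Closure of {F}: F → C applies, adding C. So (F)⁺ = {C, F}.
The closure contains neither all of R1 = {B, C, D, E, F} nor all of R2 = {A, F}, so the common attributes are not a superkey of either fragment. The join is lossy.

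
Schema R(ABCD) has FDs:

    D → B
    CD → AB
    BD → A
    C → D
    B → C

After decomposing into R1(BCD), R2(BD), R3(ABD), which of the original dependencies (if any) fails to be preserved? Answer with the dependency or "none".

D → B lies within R1.
CD → AB: restricted closure across fragments reaches AB.
BD → A lies within R3.
C → D lies within R1.
B → C lies within R1.
Every dependency is enforceable on the fragments, so the decomposition is dependency-preserving.

none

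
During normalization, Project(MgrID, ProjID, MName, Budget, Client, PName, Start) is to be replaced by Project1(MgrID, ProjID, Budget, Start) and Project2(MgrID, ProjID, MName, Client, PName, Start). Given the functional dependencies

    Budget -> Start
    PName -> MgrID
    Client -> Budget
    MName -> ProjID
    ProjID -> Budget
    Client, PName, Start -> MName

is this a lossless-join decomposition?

Yes

Common attributes: Project1 ∩ Project2 = {MgrID, ProjID, Start}.
Closure of {MgrID, ProjID, Start}: ProjID → Budget applies, adding Budget. So (MgrID, ProjID, Start)⁺ = {MgrID, ProjID, Budget, Start}.
This closure contains every attribute of Project1, so Project1 ∩ Project2 → Project1. The join is lossless.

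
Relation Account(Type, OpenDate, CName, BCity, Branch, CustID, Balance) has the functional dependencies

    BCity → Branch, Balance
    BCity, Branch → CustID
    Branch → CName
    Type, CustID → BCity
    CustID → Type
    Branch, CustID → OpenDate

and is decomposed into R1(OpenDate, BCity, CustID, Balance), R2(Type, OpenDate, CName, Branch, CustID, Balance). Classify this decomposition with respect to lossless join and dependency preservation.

Lossless test: (OpenDate, CustID, Balance)⁺ = {Type, OpenDate, CName, BCity, Branch, CustID, Balance}, which contains all of one fragment — lossless.
Dependency preservation: BCity → Branch, Balance; BCity, Branch → CustID; Type, CustID → BCity are not contained in any single fragment, but the restricted closure of each left-hand side across the fragments still reaches the right-hand side; the remaining FDs each lie inside some fragment. All dependencies are preserved.

lossless and dependency-preserving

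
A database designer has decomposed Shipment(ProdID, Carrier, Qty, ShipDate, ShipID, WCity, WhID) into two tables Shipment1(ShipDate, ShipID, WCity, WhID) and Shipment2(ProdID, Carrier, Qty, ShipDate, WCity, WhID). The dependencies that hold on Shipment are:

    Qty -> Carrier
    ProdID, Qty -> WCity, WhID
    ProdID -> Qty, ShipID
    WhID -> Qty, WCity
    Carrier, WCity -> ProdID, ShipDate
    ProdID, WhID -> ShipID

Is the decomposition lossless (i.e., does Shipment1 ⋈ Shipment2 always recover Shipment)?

Common attributes: Shipment1 ∩ Shipment2 = {ShipDate, WCity, WhID}.
Closure of {ShipDate, WCity, WhID}: WhID → Qty, WCity applies, adding Qty; Qty → Carrier applies, adding Carrier; Carrier, WCity → ProdID, ShipDate applies, adding ProdID; ProdID, WhID → ShipID applies, adding ShipID. So (ShipDate, WCity, WhID)⁺ = {ProdID, Carrier, Qty, ShipDate, ShipID, WCity, WhID}.
This closure contains every attribute of Shipment1, so Shipment1 ∩ Shipment2 → Shipment1. The join is lossless.

Yes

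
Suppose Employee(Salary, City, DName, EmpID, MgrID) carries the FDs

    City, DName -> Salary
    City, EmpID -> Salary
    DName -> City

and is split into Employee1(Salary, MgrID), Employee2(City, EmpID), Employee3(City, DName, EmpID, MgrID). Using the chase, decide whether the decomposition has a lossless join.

No

Chase test. Columns are Salary, City, DName, EmpID, MgrID; row i has aⱼ where attribute j ∈ Employeei, else bᵢⱼ.
Initial tableau (one row per fragment):
  row 1: a1 b12 b13 b14 a5
  row 2: b21 a2 b23 a4 b25
  row 3: b31 a2 a3 a4 a5
Rows 2 and 3 agree on City, EmpID; apply City, EmpID→Salary and equate their Salary entries.
No row becomes fully distinguished — the join is lossy.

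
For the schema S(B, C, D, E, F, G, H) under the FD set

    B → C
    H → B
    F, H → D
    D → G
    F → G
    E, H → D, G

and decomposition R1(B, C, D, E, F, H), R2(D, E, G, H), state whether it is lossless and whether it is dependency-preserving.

lossless but not dependency-preserving

Lossless test: (D, E, H)⁺ = {B, C, D, E, G, H}, which contains all of one fragment — lossless.
Dependency preservation: the restricted closure of {F} across the fragments never reaches {G}, so F → G cannot be enforced without a join — not preserved.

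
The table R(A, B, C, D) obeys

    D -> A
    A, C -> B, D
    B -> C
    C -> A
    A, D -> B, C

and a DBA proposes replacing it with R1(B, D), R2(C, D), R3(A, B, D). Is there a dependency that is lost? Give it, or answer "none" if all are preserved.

none

D → A lies within R3.
A, C → B, D: restricted closure across fragments reaches B, D.
B → C: restricted closure across fragments reaches C.
C → A: restricted closure across fragments reaches A.
A, D → B, C: restricted closure across fragments reaches B, C.
Every dependency is enforceable on the fragments, so the decomposition is dependency-preserving.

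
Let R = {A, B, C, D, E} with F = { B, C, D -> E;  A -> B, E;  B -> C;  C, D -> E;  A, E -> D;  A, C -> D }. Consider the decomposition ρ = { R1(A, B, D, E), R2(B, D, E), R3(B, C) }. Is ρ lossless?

Chase test. Columns are A, B, C, D, E; row i has aⱼ where attribute j ∈ Ri, else bᵢⱼ.
Initial tableau (one row per fragment):
  row 1: a1 a2 b13 a4 a5
  row 2: b21 a2 b23 a4 a5
  row 3: b31 a2 a3 b34 b35
Rows 1 and 2 agree on B; apply B→C and equate their C entries.
Rows 1 and 3 agree on B; apply B→C and equate their C entries.
Row 1 is now all distinguished symbols — the join is lossless.

Yes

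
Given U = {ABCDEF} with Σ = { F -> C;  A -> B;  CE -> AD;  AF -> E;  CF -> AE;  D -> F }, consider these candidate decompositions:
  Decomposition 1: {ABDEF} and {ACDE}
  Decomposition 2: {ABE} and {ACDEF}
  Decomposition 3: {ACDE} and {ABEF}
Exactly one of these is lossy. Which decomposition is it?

Decomposition 1: common = {ADE}, closure = {ABCDEF} → lossless.
Decomposition 2: common = {AE}, closure = {ABE} → lossless.
Decomposition 3: common = {AE}, closure = {ABE} → lossy.

Decomposition 3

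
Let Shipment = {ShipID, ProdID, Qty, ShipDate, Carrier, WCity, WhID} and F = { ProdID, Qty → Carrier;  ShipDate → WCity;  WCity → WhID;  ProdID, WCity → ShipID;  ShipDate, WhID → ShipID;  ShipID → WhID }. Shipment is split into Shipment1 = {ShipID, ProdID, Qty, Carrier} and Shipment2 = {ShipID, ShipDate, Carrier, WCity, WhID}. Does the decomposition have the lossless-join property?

No

Common attributes: Shipment1 ∩ Shipment2 = {ShipID, Carrier}.
Closure of {ShipID, Carrier}: ShipID → WhID applies, adding WhID. So (ShipID, Carrier)⁺ = {ShipID, Carrier, WhID}.
The closure contains neither all of Shipment1 = {ShipID, ProdID, Qty, Carrier} nor all of Shipment2 = {ShipID, ShipDate, Carrier, WCity, WhID}, so the common attributes are not a superkey of either fragment. The join is lossy.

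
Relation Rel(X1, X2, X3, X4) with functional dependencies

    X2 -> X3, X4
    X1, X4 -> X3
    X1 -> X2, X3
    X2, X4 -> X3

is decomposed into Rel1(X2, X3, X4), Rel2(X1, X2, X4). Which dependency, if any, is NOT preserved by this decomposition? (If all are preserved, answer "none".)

none

X2 → X3, X4 lies within Rel1.
X1, X4 → X3: restricted closure across fragments reaches X3.
X1 → X2, X3: restricted closure across fragments reaches X2, X3.
X2, X4 → X3 lies within Rel1.
Every dependency is enforceable on the fragments, so the decomposition is dependency-preserving.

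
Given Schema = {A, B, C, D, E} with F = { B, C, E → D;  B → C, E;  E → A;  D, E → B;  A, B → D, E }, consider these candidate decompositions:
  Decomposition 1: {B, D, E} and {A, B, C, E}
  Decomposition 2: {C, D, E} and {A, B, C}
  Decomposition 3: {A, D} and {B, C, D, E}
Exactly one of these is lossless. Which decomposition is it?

Decomposition 1: common = {B, E}, closure = {A, B, C, D, E} → lossless.
Decomposition 2: common = {C}, closure = {C} → lossy.
Decomposition 3: common = {D}, closure = {D} → lossy.

Decomposition 1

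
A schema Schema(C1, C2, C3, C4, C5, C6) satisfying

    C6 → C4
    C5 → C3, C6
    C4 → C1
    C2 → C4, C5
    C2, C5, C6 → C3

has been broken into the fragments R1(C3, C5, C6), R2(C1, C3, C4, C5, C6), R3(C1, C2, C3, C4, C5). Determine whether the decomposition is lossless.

Chase test. Columns are C1, C2, C3, C4, C5, C6; row i has aⱼ where attribute j ∈ Ri, else bᵢⱼ.
Initial tableau (one row per fragment):
  row 1: b11 b12 a3 b14 a5 a6
  row 2: a1 b22 a3 a4 a5 a6
  row 3: a1 a2 a3 a4 a5 b36
Rows 1 and 2 agree on C6; apply C6→C4 and equate their C4 entries.
Rows 1 and 3 agree on C5; apply C5→C3, C6 and equate their C3, C6 entries.
Rows 1 and 2 agree on C4; apply C4→C1 and equate their C1 entries.
Row 3 is now all distinguished symbols — the join is lossless.

Yes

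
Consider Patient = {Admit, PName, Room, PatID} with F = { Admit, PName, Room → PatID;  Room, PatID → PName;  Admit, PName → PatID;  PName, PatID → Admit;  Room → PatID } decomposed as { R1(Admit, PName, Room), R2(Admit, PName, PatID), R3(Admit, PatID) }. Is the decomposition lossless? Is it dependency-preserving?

lossless and dependency-preserving

Lossless test (chase): Rows 1 and 2 agree on Admit, PName; apply Admit, PName→PatID and equate their PatID entries. Row 1 is now all distinguished symbols — the join is lossless.
Dependency preservation: Admit, PName, Room → PatID; Room, PatID → PName; Room → PatID are not contained in any single fragment, but the restricted closure of each left-hand side across the fragments still reaches the right-hand side; the remaining FDs each lie inside some fragment. All dependencies are preserved.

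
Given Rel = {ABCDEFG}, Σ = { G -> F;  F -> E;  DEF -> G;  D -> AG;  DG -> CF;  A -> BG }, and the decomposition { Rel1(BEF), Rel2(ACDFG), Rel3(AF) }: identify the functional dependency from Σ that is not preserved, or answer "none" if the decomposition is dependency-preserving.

Check A → BG: no single fragment contains all of {ABG}, and the restricted closure of {A} across the fragments never reaches {BG}.
G → F is preserved.
F → E is preserved.
DEF → G is preserved.
D → AG is preserved.
DG → CF is preserved.

A -> BG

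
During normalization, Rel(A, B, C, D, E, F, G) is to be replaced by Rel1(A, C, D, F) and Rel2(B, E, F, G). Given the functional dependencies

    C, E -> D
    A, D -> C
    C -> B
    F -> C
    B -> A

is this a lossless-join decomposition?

Common attributes: Rel1 ∩ Rel2 = {F}.
Closure of {F}: F → C applies, adding C; C → B applies, adding B; B → A applies, adding A. So (F)⁺ = {A, B, C, F}.
The closure contains neither all of Rel1 = {A, C, D, F} nor all of Rel2 = {B, E, F, G}, so the common attributes are not a superkey of either fragment. The join is lossy.

No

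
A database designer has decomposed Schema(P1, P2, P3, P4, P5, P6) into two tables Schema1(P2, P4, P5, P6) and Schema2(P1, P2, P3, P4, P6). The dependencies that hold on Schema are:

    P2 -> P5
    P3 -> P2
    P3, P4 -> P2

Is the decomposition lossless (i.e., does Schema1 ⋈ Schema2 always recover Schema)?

Yes

Common attributes: Schema1 ∩ Schema2 = {P2, P4, P6}.
Closure of {P2, P4, P6}: P2 → P5 applies, adding P5. So (P2, P4, P6)⁺ = {P2, P4, P5, P6}.
This closure contains every attribute of Schema1, so Schema1 ∩ Schema2 → Schema1. The join is lossless.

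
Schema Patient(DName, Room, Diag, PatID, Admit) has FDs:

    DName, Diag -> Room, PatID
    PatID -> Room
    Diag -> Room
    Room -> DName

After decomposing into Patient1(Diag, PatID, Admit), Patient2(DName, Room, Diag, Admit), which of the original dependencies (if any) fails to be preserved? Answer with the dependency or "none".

PatID -> Room

Check PatID → Room: no single fragment contains all of {Room, PatID}, and the restricted closure of {PatID} across the fragments never reaches {Room}.
DName, Diag → Room, PatID is preserved.
Diag → Room is preserved.
Room → DName is preserved.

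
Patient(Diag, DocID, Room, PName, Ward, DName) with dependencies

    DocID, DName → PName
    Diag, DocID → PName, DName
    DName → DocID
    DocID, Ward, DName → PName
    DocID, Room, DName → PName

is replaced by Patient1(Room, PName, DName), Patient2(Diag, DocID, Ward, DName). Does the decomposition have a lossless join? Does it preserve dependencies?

lossy but dependency-preserving

Lossless test: (DName)⁺ = {DocID, PName, DName}, which is a superkey of neither fragment — lossy.
Dependency preservation: DocID, DName → PName; Diag, DocID → PName, DName; DocID, Ward, DName → PName; DocID, Room, DName → PName are not contained in any single fragment, but the restricted closure of each left-hand side across the fragments still reaches the right-hand side; the remaining FDs each lie inside some fragment. All dependencies are preserved.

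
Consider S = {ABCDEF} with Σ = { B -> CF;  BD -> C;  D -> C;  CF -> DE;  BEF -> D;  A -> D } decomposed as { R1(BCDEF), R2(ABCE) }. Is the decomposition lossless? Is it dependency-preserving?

lossless but not dependency-preserving

Lossless test: (BCE)⁺ = {BCDEF}, which contains all of one fragment — lossless.
Dependency preservation: the restricted closure of {A} across the fragments never reaches {D}, so A → D cannot be enforced without a join — not preserved.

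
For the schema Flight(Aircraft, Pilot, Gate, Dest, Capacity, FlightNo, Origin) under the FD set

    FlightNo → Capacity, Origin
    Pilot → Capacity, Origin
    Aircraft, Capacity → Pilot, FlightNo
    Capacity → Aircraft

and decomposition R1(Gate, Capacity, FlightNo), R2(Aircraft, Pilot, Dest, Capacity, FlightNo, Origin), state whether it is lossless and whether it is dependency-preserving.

lossy but dependency-preserving

Lossless test: (Capacity, FlightNo)⁺ = {Aircraft, Pilot, Capacity, FlightNo, Origin}, which is a superkey of neither fragment — lossy.
Dependency preservation: every FD's attributes lie within a single fragment, so each can be enforced locally — preserved.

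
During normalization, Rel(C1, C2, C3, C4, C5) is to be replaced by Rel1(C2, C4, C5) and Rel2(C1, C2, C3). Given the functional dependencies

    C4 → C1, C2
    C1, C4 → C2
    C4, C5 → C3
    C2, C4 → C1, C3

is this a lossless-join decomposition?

No

Common attributes: Rel1 ∩ Rel2 = {C2}.
No dependency enlarges {C2}, so (C2)⁺ = {C2}.
The closure contains neither all of Rel1 = {C2, C4, C5} nor all of Rel2 = {C1, C2, C3}, so the common attributes are not a superkey of either fragment. The join is lossy.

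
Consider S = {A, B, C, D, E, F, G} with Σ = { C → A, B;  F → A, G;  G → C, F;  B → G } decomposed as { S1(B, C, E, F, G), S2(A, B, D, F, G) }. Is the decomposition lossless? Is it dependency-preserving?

Lossless test: (B, F, G)⁺ = {A, B, C, F, G}, which is a superkey of neither fragment — lossy.
Dependency preservation: C → A, B is not contained in any single fragment, but the restricted closure of its left-hand side across the fragments still reaches the right-hand side; the remaining FDs each lie inside some fragment. All dependencies are preserved.

lossy but dependency-preserving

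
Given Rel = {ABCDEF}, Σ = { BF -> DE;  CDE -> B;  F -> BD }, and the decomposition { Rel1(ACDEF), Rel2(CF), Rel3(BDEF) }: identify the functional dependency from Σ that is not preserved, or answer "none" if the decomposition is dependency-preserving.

CDE -> B

Check CDE → B: no single fragment contains all of {BCDE}, and the restricted closure of {CDE} across the fragments never reaches {B}.
BF → DE is preserved.
F → BD is preserved.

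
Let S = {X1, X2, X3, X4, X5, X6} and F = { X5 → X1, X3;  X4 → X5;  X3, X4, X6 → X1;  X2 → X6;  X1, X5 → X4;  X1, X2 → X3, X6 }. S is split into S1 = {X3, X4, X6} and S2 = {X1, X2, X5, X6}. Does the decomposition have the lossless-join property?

Common attributes: S1 ∩ S2 = {X6}.
No dependency enlarges {X6}, so (X6)⁺ = {X6}.
The closure contains neither all of S1 = {X3, X4, X6} nor all of S2 = {X1, X2, X5, X6}, so the common attributes are not a superkey of either fragment. The join is lossy.

No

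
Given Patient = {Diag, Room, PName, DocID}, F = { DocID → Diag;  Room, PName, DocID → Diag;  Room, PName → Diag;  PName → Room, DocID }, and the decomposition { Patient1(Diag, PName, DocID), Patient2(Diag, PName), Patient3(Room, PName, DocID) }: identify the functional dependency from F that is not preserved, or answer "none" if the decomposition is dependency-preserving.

none

DocID → Diag lies within Patient1.
Room, PName, DocID → Diag: restricted closure across fragments reaches Diag.
Room, PName → Diag: restricted closure across fragments reaches Diag.
PName → Room, DocID lies within Patient3.
Every dependency is enforceable on the fragments, so the decomposition is dependency-preserving.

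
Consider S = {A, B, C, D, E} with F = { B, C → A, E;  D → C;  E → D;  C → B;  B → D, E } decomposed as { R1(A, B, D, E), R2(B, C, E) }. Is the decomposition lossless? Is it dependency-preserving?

lossless and dependency-preserving

Lossless test: (B, E)⁺ = {A, B, C, D, E}, which contains all of one fragment — lossless.
Dependency preservation: B, C → A, E; D → C are not contained in any single fragment, but the restricted closure of each left-hand side across the fragments still reaches the right-hand side; the remaining FDs each lie inside some fragment. All dependencies are preserved.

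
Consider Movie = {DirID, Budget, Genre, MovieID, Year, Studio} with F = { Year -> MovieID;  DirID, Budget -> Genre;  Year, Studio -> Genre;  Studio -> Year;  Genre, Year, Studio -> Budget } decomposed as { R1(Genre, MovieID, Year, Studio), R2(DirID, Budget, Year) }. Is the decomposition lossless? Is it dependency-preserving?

lossy and not dependency-preserving

Lossless test: (Year)⁺ = {MovieID, Year}, which is a superkey of neither fragment — lossy.
Dependency preservation: the restricted closure of {DirID, Budget} across the fragments never reaches {Genre}, so DirID, Budget → Genre cannot be enforced without a join — not preserved.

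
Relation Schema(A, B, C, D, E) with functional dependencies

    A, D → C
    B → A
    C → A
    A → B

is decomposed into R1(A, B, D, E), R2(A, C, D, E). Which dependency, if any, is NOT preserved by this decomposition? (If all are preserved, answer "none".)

none

A, D → C lies within R2.
B → A lies within R1.
C → A lies within R2.
A → B lies within R1.
Every dependency is enforceable on the fragments, so the decomposition is dependency-preserving.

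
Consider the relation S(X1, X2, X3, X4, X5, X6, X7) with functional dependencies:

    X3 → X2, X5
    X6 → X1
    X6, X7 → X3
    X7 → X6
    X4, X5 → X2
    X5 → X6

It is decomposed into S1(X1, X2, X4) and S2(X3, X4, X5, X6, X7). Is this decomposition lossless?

Common attributes: S1 ∩ S2 = {X4}.
No dependency enlarges {X4}, so (X4)⁺ = {X4}.
The closure contains neither all of S1 = {X1, X2, X4} nor all of S2 = {X3, X4, X5, X6, X7}, so the common attributes are not a superkey of either fragment. The join is lossy.

No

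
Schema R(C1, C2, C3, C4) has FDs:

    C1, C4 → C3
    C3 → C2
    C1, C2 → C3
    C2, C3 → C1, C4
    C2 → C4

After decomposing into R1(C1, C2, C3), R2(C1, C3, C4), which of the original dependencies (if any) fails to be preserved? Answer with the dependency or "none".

Check C2 → C4: no single fragment contains all of {C2, C4}, and the restricted closure of {C2} across the fragments never reaches {C4}.
C1, C4 → C3 is preserved.
C3 → C2 is preserved.
C1, C2 → C3 is preserved.
C2, C3 → C1, C4 is preserved.

C2 → C4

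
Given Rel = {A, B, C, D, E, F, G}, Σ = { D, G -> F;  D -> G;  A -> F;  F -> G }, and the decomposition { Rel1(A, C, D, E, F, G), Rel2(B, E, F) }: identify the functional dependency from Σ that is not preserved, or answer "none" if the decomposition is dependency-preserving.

none

D, G → F lies within Rel1.
D → G lies within Rel1.
A → F lies within Rel1.
F → G lies within Rel1.
Every dependency is enforceable on the fragments, so the decomposition is dependency-preserving.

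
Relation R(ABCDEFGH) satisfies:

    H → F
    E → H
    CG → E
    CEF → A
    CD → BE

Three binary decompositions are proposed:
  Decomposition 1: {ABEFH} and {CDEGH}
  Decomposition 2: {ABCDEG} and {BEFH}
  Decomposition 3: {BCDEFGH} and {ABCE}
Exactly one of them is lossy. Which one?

Decomposition 1: common = {EH}, closure = {EFH} → lossy.
Decomposition 2: common = {BE}, closure = {BEFH} → lossless.
Decomposition 3: common = {BCE}, closure = {ABCEFH} → lossless.

Decomposition 1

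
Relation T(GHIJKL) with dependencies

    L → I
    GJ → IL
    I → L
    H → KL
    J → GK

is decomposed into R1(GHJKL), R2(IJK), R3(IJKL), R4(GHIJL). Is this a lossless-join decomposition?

Yes

Chase test. Columns are GHIJKL; row i has aⱼ where attribute j ∈ Ri, else bᵢⱼ.
Initial tableau (one row per fragment):
  row 1: a1 a2 b13 a4 a5 a6
  row 2: b21 b22 a3 a4 a5 b26
  row 3: b31 b32 a3 a4 a5 a6
  row 4: a1 a2 a3 a4 b45 a6
Rows 1 and 3 agree on L; apply L→I and equate their I entries.
Rows 1 and 2 agree on I; apply I→L and equate their L entries.
Rows 1 and 4 agree on H; apply H→KL and equate their KL entries.
Rows 1 and 2 agree on J; apply J→GK and equate their GK entries.
Rows 1 and 3 agree on J; apply J→GK and equate their GK entries.
Row 1 is now all distinguished symbols — the join is lossless.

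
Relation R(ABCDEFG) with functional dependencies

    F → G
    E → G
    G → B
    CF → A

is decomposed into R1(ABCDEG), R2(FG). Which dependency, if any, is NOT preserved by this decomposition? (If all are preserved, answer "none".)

Check CF → A: no single fragment contains all of {ACF}, and the restricted closure of {CF} across the fragments never reaches {A}.
F → G is preserved.
E → G is preserved.
G → B is preserved.

CF → A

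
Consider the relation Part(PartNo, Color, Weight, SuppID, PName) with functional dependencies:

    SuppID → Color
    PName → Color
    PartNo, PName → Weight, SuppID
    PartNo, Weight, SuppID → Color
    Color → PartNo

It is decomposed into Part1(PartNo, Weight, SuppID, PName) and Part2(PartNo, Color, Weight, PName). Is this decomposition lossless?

Common attributes: Part1 ∩ Part2 = {PartNo, Weight, PName}.
Closure of {PartNo, Weight, PName}: PName → Color applies, adding Color; PartNo, PName → Weight, SuppID applies, adding SuppID. So (PartNo, Weight, PName)⁺ = {PartNo, Color, Weight, SuppID, PName}.
This closure contains every attribute of Part1, so Part1 ∩ Part2 → Part1. The join is lossless.

Yes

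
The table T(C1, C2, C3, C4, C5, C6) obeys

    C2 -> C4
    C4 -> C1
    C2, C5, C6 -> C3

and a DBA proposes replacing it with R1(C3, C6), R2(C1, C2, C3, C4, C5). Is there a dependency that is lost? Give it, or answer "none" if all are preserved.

C2, C5, C6 -> C3

Check C2, C5, C6 → C3: no single fragment contains all of {C2, C3, C5, C6}, and the restricted closure of {C2, C5, C6} across the fragments never reaches {C3}.
C2 → C4 is preserved.
C4 → C1 is preserved.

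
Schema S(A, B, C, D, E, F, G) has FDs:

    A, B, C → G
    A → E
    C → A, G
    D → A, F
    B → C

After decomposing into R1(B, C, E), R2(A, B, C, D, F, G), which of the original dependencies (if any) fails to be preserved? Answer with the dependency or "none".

A → E

Check A → E: no single fragment contains all of {A, E}, and the restricted closure of {A} across the fragments never reaches {E}.
A, B, C → G is preserved.
C → A, G is preserved.
D → A, F is preserved.
B → C is preserved.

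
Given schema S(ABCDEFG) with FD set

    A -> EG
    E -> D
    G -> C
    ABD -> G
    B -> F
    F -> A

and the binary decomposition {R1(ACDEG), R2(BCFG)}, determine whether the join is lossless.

No

Common attributes: R1 ∩ R2 = {CG}.
No dependency enlarges {CG}, so (CG)⁺ = {CG}.
The closure contains neither all of R1 = {ACDEG} nor all of R2 = {BCFG}, so the common attributes are not a superkey of either fragment. The join is lossy.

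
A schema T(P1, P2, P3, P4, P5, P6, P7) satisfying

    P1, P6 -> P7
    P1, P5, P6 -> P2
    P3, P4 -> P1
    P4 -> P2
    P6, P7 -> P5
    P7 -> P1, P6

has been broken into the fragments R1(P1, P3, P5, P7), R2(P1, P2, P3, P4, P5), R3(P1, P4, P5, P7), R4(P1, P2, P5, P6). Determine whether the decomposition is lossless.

Chase test. Columns are P1, P2, P3, P4, P5, P6, P7; row i has aⱼ where attribute j ∈ Ri, else bᵢⱼ.
Initial tableau (one row per fragment):
  row 1: a1 b12 a3 b14 a5 b16 a7
  row 2: a1 a2 a3 a4 a5 b26 b27
  row 3: a1 b32 b33 a4 a5 b36 a7
  row 4: a1 a2 b43 b44 a5 a6 b47
Rows 2 and 3 agree on P4; apply P4→P2 and equate their P2 entries.
Rows 1 and 3 agree on P7; apply P7→P1, P6 and equate their P1, P6 entries.
Rows 1 and 3 agree on P1, P5, P6; apply P1, P5, P6→P2 and equate their P2 entries.
No row becomes fully distinguished — the join is lossy.

No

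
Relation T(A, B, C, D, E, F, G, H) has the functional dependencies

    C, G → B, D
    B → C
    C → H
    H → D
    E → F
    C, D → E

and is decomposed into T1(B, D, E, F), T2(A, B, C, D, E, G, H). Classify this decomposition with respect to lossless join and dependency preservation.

Lossless test: (B, D, E)⁺ = {B, C, D, E, F, H}, which contains all of one fragment — lossless.
Dependency preservation: every FD's attributes lie within a single fragment, so each can be enforced locally — preserved.

lossless and dependency-preserving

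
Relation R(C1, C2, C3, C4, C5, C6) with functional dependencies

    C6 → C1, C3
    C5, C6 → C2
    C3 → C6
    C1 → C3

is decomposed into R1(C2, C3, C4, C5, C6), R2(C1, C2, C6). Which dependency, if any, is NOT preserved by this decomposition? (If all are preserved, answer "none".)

none

C6 → C1, C3: restricted closure across fragments reaches C1, C3.
C5, C6 → C2 lies within R1.
C3 → C6 lies within R1.
C1 → C3: restricted closure across fragments reaches C3.
Every dependency is enforceable on the fragments, so the decomposition is dependency-preserving.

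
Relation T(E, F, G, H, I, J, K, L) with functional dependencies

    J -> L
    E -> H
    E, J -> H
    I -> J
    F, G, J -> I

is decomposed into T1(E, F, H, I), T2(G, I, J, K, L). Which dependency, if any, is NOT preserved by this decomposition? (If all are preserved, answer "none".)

F, G, J -> I

Check F, G, J → I: no single fragment contains all of {F, G, I, J}, and the restricted closure of {F, G, J} across the fragments never reaches {I}.
J → L is preserved.
E → H is preserved.
E, J → H is preserved.
I → J is preserved.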